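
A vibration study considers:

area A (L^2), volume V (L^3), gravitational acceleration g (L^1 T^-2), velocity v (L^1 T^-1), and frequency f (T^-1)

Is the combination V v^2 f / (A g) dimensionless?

no

Sum the exponent of each base dimension across the product:
  L: −[A]_L + [V]_L − [g]_L + 2·[v]_L + [f]_L = −(2) + (3) − (1) + 2·(1) + (0) = 2
  T: −[A]_T + [V]_T − [g]_T + 2·[v]_T + [f]_T = −(0) + (0) − (-2) + 2·(-1) + (-1) = -1
Net dimensions [L² T⁻¹] ≠ [1] — not dimensionless.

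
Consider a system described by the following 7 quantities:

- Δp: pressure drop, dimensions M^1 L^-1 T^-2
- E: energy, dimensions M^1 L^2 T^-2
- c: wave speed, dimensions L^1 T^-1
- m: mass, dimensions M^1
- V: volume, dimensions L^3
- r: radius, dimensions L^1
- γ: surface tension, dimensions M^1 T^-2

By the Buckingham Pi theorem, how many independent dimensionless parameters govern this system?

4

There are 7 variables and 3 base dimensions (M, L, T).
The dimension matrix has rank 3.
Independent dimensionless groups: 7 − 3 = 4.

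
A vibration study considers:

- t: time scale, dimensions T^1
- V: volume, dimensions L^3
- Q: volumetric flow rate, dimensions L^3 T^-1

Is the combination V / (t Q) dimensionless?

yes

Sum the exponent of each base dimension across the product:
  L: −[t]_L + [V]_L − [Q]_L = −(0) + (3) − (3) = 0
  T: −[t]_T + [V]_T − [Q]_T = −(1) + (0) − (-1) = 0
All base exponents vanish — dimensionless.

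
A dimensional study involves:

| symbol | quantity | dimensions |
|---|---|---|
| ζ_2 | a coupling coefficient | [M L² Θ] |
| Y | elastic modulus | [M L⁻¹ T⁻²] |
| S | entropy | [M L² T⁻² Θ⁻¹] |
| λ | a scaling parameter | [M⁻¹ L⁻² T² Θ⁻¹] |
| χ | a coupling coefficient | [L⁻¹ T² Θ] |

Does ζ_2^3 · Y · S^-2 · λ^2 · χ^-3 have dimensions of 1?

Sum the exponent of each base dimension across the product:
  M: 3·[ζ_2]_M + [Y]_M − 2·[S]_M + 2·[λ]_M − 3·[χ]_M = 3·(1) + (1) − 2·(1) + 2·(-1) − 3·(0) = 0
  L: 3·[ζ_2]_L + [Y]_L − 2·[S]_L + 2·[λ]_L − 3·[χ]_L = 3·(2) + (-1) − 2·(2) + 2·(-2) − 3·(-1) = 0
  T: 3·[ζ_2]_T + [Y]_T − 2·[S]_T + 2·[λ]_T − 3·[χ]_T = 3·(0) + (-2) − 2·(-2) + 2·(2) − 3·(2) = 0
  Θ: 3·[ζ_2]_Θ + [Y]_Θ − 2·[S]_Θ + 2·[λ]_Θ − 3·[χ]_Θ = 3·(1) + (0) − 2·(-1) + 2·(-1) − 3·(1) = 0
All base exponents vanish — dimensionless.

yes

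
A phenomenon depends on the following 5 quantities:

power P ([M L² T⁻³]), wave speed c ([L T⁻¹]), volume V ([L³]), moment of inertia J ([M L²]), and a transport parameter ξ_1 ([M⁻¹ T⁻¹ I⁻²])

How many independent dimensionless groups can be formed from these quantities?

1

There are 5 variables and 4 base dimensions (M, L, T, I).
The dimension matrix has rank 4.
Independent dimensionless groups: 5 − 4 = 1.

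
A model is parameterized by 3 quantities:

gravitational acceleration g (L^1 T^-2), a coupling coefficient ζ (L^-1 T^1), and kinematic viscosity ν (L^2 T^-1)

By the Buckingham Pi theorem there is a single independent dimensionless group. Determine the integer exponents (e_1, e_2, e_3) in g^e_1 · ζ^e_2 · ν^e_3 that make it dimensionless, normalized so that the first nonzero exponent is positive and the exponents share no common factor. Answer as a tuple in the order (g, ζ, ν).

(1, 3, 1)

L: e_1·(1) + e_2·(-1) + e_3·(2) = 0
T: e_1·(-2) + e_2·(1) + e_3·(-1) = 0
Solving this homogeneous linear system for the smallest-integer solution (first nonzero entry positive) gives (1, 3, 1).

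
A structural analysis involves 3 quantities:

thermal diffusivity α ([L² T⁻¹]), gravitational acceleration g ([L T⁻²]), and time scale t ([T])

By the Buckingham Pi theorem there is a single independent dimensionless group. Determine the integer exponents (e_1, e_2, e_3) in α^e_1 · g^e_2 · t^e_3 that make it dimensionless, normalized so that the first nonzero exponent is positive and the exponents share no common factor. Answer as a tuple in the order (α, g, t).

L: e_1·(2) + e_2·(1) + e_3·(0) = 0
T: e_1·(-1) + e_2·(-2) + e_3·(1) = 0
Solving this homogeneous linear system for the smallest-integer solution (first nonzero entry positive) gives (1, -2, -3).

(1, -2, -3)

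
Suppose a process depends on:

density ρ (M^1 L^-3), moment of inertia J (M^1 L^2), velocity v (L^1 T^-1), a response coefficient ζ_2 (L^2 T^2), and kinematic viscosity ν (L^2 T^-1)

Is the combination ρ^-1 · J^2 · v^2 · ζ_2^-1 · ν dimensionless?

Sum the exponent of each base dimension across the product:
  M: −[ρ]_M + 2·[J]_M + 2·[v]_M − [ζ_2]_M + [ν]_M = −(1) + 2·(1) + 2·(0) − (0) + (0) = 1
  L: −[ρ]_L + 2·[J]_L + 2·[v]_L − [ζ_2]_L + [ν]_L = −(-3) + 2·(2) + 2·(1) − (2) + (2) = 9
  T: −[ρ]_T + 2·[J]_T + 2·[v]_T − [ζ_2]_T + [ν]_T = −(0) + 2·(0) + 2·(-1) − (2) + (-1) = -5
Net dimensions [M L⁹ T⁻⁵] ≠ [1] — not dimensionless.

no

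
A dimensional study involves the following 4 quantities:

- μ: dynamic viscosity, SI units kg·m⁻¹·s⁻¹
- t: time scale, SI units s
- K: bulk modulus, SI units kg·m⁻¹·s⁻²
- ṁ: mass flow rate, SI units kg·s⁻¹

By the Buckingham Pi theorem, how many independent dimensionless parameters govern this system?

There are 4 variables and 3 base dimensions (M, L, T).
The dimension matrix has rank 3.
Independent dimensionless groups: 4 − 3 = 1.

1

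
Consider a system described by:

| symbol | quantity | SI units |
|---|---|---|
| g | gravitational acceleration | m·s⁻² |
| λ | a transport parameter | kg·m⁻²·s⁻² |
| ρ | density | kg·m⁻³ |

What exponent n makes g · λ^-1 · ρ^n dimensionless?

Balance the M exponent: (1)·n from ρ, plus (0) − (1) = -1 from the rest, must sum to zero.
n − 1 = 0, so n = 1.

1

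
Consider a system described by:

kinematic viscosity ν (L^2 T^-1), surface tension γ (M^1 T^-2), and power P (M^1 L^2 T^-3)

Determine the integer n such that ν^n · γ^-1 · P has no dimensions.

Balance the L exponent: (2)·n from ν, plus −(0) + (2) = 2 from the rest, must sum to zero.
2n + 2 = 0, so n = -1.

-1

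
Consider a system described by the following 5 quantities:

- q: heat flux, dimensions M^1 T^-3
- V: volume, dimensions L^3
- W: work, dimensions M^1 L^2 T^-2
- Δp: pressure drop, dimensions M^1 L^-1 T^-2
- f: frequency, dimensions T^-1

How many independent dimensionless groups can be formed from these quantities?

2

There are 5 variables and 3 base dimensions (M, L, T).
The dimension matrix has rank 3.
Independent dimensionless groups: 5 − 3 = 2.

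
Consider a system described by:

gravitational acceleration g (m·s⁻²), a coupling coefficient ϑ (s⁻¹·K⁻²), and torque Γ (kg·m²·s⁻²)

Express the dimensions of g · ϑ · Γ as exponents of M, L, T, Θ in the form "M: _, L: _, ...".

Collect each base-dimension exponent across the product:
  M: (0) + (0) + (1) = 1
  L: (1) + (0) + (2) = 3
  T: (-2) + (-1) + (-2) = -5
  Θ: (0) + (-2) + (0) = -2
So the dimensions are [M L³ T⁻⁵ Θ⁻²].

M: 1, L: 3, T: -5, Θ: -2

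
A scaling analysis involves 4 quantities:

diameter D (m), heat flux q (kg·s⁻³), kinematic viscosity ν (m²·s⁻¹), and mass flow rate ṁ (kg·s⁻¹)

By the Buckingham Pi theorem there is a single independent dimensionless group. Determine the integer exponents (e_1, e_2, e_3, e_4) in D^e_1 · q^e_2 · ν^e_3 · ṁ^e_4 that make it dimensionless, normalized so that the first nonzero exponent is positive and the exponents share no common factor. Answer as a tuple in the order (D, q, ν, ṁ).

(4, 1, -2, -1)

M: e_1·(0) + e_2·(1) + e_3·(0) + e_4·(1) = 0
L: e_1·(1) + e_2·(0) + e_3·(2) + e_4·(0) = 0
T: e_1·(0) + e_2·(-3) + e_3·(-1) + e_4·(-1) = 0
Solving this homogeneous linear system for the smallest-integer solution (first nonzero entry positive) gives (4, 1, -2, -1).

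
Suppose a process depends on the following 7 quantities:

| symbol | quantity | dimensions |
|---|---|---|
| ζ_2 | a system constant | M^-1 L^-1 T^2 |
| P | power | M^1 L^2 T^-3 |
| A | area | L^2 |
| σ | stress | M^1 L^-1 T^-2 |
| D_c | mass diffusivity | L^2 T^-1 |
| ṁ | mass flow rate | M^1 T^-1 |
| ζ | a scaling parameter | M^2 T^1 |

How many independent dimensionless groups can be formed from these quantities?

4

There are 7 variables and 3 base dimensions (M, L, T).
The dimension matrix has rank 3.
Independent dimensionless groups: 7 − 3 = 4.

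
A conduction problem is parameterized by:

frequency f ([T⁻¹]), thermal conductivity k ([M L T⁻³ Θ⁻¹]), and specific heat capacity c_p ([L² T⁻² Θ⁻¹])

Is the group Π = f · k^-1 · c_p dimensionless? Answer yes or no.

no

Sum the exponent of each base dimension across the product:
  M: [f]_M − [k]_M + [c_p]_M = (0) − (1) + (0) = -1
  L: [f]_L − [k]_L + [c_p]_L = (0) − (1) + (2) = 1
  T: [f]_T − [k]_T + [c_p]_T = (-1) − (-3) + (-2) = 0
  Θ: [f]_Θ − [k]_Θ + [c_p]_Θ = (0) − (-1) + (-1) = 0
Net dimensions [M⁻¹ L] ≠ [1] — not dimensionless.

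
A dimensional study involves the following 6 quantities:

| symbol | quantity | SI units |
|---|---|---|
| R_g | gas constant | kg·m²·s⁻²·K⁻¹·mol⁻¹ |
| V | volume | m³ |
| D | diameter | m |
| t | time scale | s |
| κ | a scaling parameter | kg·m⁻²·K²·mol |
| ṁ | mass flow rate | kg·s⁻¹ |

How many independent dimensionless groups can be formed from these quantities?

1

There are 6 variables and 5 base dimensions (M, L, T, Θ, N).
The dimension matrix has rank 5.
Independent dimensionless groups: 6 − 5 = 1.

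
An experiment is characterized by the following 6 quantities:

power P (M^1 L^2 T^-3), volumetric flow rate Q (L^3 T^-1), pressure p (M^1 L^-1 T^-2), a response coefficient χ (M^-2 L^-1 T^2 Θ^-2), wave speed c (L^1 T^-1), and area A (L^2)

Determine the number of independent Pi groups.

2

There are 6 variables and 4 base dimensions (M, L, T, Θ).
The dimension matrix has rank 4.
Independent dimensionless groups: 6 − 4 = 2.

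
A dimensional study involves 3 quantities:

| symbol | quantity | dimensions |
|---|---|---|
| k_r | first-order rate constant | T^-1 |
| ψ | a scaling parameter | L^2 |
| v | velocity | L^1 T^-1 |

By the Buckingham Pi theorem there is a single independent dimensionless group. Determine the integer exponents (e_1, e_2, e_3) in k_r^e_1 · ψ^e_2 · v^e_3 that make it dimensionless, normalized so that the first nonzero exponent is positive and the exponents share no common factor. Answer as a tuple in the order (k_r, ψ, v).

(2, 1, -2)

L: e_1·(0) + e_2·(2) + e_3·(1) = 0
T: e_1·(-1) + e_2·(0) + e_3·(-1) = 0
Solving this homogeneous linear system for the smallest-integer solution (first nonzero entry positive) gives (2, 1, -2).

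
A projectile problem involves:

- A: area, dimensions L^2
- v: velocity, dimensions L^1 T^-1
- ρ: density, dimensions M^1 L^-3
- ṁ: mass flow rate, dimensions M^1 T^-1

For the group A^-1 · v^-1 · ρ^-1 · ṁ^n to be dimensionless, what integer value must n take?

1

Balance the M exponent: (1)·n from ṁ, plus −(0) − (0) − (1) = -1 from the rest, must sum to zero.
n − 1 = 0, so n = 1.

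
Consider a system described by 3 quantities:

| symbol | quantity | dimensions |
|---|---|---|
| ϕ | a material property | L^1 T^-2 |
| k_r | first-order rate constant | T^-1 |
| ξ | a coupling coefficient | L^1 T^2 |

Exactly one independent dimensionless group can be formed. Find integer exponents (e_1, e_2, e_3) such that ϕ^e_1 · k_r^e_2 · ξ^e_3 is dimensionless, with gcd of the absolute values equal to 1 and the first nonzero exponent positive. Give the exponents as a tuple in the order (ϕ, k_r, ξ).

(1, -4, -1)

L: e_1·(1) + e_2·(0) + e_3·(1) = 0
T: e_1·(-2) + e_2·(-1) + e_3·(2) = 0
Solving this homogeneous linear system for the smallest-integer solution (first nonzero entry positive) gives (1, -4, -1).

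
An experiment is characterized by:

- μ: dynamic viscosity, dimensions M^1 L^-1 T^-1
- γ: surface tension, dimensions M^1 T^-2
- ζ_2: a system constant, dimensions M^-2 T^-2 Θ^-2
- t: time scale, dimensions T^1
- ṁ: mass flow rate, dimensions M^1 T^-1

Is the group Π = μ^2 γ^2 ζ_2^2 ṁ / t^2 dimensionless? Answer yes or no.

Sum the exponent of each base dimension across the product:
  M: 2·[μ]_M + 2·[γ]_M + 2·[ζ_2]_M − 2·[t]_M + [ṁ]_M = 2·(1) + 2·(1) + 2·(-2) − 2·(0) + (1) = 1
  L: 2·[μ]_L + 2·[γ]_L + 2·[ζ_2]_L − 2·[t]_L + [ṁ]_L = 2·(-1) + 2·(0) + 2·(0) − 2·(0) + (0) = -2
  T: 2·[μ]_T + 2·[γ]_T + 2·[ζ_2]_T − 2·[t]_T + [ṁ]_T = 2·(-1) + 2·(-2) + 2·(-2) − 2·(1) + (-1) = -13
  Θ: 2·[μ]_Θ + 2·[γ]_Θ + 2·[ζ_2]_Θ − 2·[t]_Θ + [ṁ]_Θ = 2·(0) + 2·(0) + 2·(-2) − 2·(0) + (0) = -4
Net dimensions [M L⁻² T⁻¹³ Θ⁻⁴] ≠ [1] — not dimensionless.

no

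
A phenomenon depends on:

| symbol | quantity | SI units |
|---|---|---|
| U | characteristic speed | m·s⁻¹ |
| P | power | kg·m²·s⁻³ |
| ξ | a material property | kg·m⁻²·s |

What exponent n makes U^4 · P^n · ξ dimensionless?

-1

Balance the M exponent: (1)·n from P, plus 4·(0) + (1) = 1 from the rest, must sum to zero.
n + 1 = 0, so n = -1.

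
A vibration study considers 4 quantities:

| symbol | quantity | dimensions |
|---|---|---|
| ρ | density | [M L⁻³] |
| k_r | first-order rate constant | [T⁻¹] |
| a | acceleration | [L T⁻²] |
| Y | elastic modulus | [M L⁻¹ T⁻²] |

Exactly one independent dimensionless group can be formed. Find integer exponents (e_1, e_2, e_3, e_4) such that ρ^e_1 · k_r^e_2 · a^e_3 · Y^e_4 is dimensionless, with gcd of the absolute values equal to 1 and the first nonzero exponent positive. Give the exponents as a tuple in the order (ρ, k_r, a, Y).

(1, -2, 2, -1)

M: e_1·(1) + e_2·(0) + e_3·(0) + e_4·(1) = 0
L: e_1·(-3) + e_2·(0) + e_3·(1) + e_4·(-1) = 0
T: e_1·(0) + e_2·(-1) + e_3·(-2) + e_4·(-2) = 0
Solving this homogeneous linear system for the smallest-integer solution (first nonzero entry positive) gives (1, -2, 2, -1).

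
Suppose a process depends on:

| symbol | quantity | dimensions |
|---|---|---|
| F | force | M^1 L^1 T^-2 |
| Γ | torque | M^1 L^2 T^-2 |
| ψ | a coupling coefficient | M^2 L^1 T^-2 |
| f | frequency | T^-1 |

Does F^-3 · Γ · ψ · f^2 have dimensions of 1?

yes

Sum the exponent of each base dimension across the product:
  M: −3·[F]_M + [Γ]_M + [ψ]_M + 2·[f]_M = −3·(1) + (1) + (2) + 2·(0) = 0
  L: −3·[F]_L + [Γ]_L + [ψ]_L + 2·[f]_L = −3·(1) + (2) + (1) + 2·(0) = 0
  T: −3·[F]_T + [Γ]_T + [ψ]_T + 2·[f]_T = −3·(-2) + (-2) + (-2) + 2·(-1) = 0
All base exponents vanish — dimensionless.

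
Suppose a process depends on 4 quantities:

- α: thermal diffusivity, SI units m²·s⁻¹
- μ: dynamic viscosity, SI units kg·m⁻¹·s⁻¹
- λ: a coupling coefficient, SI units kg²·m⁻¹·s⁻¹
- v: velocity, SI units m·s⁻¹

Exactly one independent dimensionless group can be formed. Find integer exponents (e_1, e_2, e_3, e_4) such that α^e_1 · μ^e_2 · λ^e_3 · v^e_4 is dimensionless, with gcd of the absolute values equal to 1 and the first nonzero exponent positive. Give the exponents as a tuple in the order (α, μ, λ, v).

M: e_1·(0) + e_2·(1) + e_3·(2) + e_4·(0) = 0
L: e_1·(2) + e_2·(-1) + e_3·(-1) + e_4·(1) = 0
T: e_1·(-1) + e_2·(-1) + e_3·(-1) + e_4·(-1) = 0
Solving this homogeneous linear system for the smallest-integer solution (first nonzero entry positive) gives (2, 2, -1, -3).

(2, 2, -1, -3)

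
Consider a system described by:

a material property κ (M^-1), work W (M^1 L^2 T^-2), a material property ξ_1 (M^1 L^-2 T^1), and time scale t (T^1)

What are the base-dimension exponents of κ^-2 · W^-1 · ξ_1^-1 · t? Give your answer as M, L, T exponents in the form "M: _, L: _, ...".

M: 0, L: 0, T: 2

Collect each base-dimension exponent across the product:
  M: −2·(-1) − (1) − (1) + (0) = 0
  L: −2·(0) − (2) − (-2) + (0) = 0
  T: −2·(0) − (-2) − (1) + (1) = 2
So the dimensions are [T²].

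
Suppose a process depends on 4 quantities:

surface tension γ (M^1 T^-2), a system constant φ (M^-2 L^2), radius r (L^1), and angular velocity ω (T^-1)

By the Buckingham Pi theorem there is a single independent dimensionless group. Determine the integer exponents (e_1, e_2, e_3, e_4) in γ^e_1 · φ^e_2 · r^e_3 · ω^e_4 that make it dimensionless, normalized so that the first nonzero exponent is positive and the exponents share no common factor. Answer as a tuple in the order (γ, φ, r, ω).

M: e_1·(1) + e_2·(-2) + e_3·(0) + e_4·(0) = 0
L: e_1·(0) + e_2·(2) + e_3·(1) + e_4·(0) = 0
T: e_1·(-2) + e_2·(0) + e_3·(0) + e_4·(-1) = 0
Solving this homogeneous linear system for the smallest-integer solution (first nonzero entry positive) gives (2, 1, -2, -4).

(2, 1, -2, -4)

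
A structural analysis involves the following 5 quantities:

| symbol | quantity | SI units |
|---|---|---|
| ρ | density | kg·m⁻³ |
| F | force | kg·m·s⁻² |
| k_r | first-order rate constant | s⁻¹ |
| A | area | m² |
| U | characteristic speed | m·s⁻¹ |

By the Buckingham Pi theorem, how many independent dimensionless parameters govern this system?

2

There are 5 variables and 3 base dimensions (M, L, T).
The dimension matrix has rank 3.
Independent dimensionless groups: 5 − 3 = 2.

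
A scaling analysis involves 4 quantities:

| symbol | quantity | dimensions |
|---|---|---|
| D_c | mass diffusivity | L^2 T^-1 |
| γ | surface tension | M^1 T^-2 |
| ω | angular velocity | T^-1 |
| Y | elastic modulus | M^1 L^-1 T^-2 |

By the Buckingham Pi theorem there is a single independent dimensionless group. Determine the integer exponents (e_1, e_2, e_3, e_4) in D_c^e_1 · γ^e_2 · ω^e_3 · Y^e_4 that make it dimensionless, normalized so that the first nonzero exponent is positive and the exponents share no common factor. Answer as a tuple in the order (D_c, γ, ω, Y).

M: e_1·(0) + e_2·(1) + e_3·(0) + e_4·(1) = 0
L: e_1·(2) + e_2·(0) + e_3·(0) + e_4·(-1) = 0
T: e_1·(-1) + e_2·(-2) + e_3·(-1) + e_4·(-2) = 0
Solving this homogeneous linear system for the smallest-integer solution (first nonzero entry positive) gives (1, -2, -1, 2).

(1, -2, -1, 2)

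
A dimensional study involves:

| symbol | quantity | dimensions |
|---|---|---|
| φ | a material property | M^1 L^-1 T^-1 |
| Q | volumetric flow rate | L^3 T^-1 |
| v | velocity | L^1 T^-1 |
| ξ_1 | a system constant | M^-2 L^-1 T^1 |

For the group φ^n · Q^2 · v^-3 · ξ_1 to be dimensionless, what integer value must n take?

2

Balance the M exponent: (1)·n from φ, plus 2·(0) − 3·(0) + (-2) = -2 from the rest, must sum to zero.
n − 2 = 0, so n = 2.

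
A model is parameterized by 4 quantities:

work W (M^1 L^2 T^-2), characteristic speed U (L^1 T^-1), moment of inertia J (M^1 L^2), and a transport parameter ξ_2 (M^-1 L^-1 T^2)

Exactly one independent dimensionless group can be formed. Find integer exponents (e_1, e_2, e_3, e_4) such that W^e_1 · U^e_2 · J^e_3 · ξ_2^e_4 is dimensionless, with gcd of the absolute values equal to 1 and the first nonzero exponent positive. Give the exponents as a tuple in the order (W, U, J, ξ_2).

M: e_1·(1) + e_2·(0) + e_3·(1) + e_4·(-1) = 0
L: e_1·(2) + e_2·(1) + e_3·(2) + e_4·(-1) = 0
T: e_1·(-2) + e_2·(-1) + e_3·(0) + e_4·(2) = 0
Solving this homogeneous linear system for the smallest-integer solution (first nonzero entry positive) gives (3, -2, -1, 2).

(3, -2, -1, 2)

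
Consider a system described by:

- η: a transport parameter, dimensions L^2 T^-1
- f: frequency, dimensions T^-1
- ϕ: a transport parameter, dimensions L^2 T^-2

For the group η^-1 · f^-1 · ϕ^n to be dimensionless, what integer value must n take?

1

Balance the L exponent: (2)·n from ϕ, plus −(2) − (0) = -2 from the rest, must sum to zero.
2n − 2 = 0, so n = 1.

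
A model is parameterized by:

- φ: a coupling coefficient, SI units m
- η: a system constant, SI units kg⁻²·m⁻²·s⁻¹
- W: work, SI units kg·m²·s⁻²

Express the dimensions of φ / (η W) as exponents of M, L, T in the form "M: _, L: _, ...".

Collect each base-dimension exponent across the product:
  M: (0) − (-2) − (1) = 1
  L: (1) − (-2) − (2) = 1
  T: (0) − (-1) − (-2) = 3
So the dimensions are [M L T³].

M: 1, L: 1, T: 3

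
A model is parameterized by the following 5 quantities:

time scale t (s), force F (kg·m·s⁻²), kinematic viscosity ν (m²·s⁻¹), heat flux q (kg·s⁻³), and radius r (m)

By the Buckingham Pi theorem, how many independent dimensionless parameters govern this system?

There are 5 variables and 3 base dimensions (M, L, T).
The dimension matrix has rank 3.
Independent dimensionless groups: 5 − 3 = 2.

2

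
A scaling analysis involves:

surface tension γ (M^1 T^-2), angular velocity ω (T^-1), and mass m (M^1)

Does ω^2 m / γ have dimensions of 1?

yes

Sum the exponent of each base dimension across the product:
  M: −[γ]_M + 2·[ω]_M + [m]_M = −(1) + 2·(0) + (1) = 0
  L: −[γ]_L + 2·[ω]_L + [m]_L = −(0) + 2·(0) + (0) = 0
  T: −[γ]_T + 2·[ω]_T + [m]_T = −(-2) + 2·(-1) + (0) = 0
All base exponents vanish — dimensionless.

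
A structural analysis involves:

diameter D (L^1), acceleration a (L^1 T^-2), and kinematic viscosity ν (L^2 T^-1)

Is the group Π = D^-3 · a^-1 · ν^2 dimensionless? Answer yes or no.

yes

Sum the exponent of each base dimension across the product:
  L: −3·[D]_L − [a]_L + 2·[ν]_L = −3·(1) − (1) + 2·(2) = 0
  T: −3·[D]_T − [a]_T + 2·[ν]_T = −3·(0) − (-2) + 2·(-1) = 0
All base exponents vanish — dimensionless.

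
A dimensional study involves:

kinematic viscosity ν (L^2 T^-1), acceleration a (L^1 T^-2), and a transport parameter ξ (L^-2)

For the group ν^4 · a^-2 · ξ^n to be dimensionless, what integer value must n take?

Balance the L exponent: (-2)·n from ξ, plus 4·(2) − 2·(1) = 6 from the rest, must sum to zero.
-2n + 6 = 0, so n = 3.

3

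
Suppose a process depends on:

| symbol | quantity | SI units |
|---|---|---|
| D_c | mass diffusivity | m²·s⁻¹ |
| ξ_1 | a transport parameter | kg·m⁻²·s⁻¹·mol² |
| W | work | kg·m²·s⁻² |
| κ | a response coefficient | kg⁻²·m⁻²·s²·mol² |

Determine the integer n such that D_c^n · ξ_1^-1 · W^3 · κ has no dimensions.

Balance the L exponent: (2)·n from D_c, plus −(-2) + 3·(2) + (-2) = 6 from the rest, must sum to zero.
2n + 6 = 0, so n = -3.

-3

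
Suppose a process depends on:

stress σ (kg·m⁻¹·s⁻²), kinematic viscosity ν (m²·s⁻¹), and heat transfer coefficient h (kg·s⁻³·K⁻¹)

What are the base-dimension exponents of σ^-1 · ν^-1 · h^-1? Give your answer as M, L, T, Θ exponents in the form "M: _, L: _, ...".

M: -2, L: -1, T: 6, Θ: 1

Collect each base-dimension exponent across the product:
  M: −(1) − (0) − (1) = -2
  L: −(-1) − (2) − (0) = -1
  T: −(-2) − (-1) − (-3) = 6
  Θ: −(0) − (0) − (-1) = 1
So the dimensions are [M⁻² L⁻¹ T⁶ Θ].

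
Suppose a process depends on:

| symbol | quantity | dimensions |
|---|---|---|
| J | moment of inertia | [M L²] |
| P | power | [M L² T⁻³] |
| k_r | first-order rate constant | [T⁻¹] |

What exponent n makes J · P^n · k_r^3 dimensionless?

-1

Balance the M exponent: (1)·n from P, plus (1) + 3·(0) = 1 from the rest, must sum to zero.
n + 1 = 0, so n = -1.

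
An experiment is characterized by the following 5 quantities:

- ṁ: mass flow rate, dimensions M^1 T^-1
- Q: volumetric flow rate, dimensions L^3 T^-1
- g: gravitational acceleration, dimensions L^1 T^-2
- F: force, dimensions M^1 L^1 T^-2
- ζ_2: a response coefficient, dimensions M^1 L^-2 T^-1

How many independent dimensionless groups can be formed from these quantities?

2

There are 5 variables and 3 base dimensions (M, L, T).
The dimension matrix has rank 3.
Independent dimensionless groups: 5 − 3 = 2.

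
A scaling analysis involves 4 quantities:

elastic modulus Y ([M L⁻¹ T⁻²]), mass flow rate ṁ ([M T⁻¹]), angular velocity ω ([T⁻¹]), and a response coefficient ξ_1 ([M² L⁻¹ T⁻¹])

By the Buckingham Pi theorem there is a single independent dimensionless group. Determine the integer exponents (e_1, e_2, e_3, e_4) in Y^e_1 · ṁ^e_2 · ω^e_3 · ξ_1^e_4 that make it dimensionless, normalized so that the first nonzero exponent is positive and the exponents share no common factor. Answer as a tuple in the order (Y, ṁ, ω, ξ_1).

M: e_1·(1) + e_2·(1) + e_3·(0) + e_4·(2) = 0
L: e_1·(-1) + e_2·(0) + e_3·(0) + e_4·(-1) = 0
T: e_1·(-2) + e_2·(-1) + e_3·(-1) + e_4·(-1) = 0
Solving this homogeneous linear system for the smallest-integer solution (first nonzero entry positive) gives (1, 1, -2, -1).

(1, 1, -2, -1)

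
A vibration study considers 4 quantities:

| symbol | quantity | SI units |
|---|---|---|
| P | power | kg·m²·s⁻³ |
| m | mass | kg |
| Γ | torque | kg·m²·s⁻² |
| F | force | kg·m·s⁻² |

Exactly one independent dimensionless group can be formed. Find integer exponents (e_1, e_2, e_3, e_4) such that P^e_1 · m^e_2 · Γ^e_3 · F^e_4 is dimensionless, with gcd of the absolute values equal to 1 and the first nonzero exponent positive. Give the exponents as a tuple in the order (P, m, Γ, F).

(2, 1, -1, -2)

M: e_1·(1) + e_2·(1) + e_3·(1) + e_4·(1) = 0
L: e_1·(2) + e_2·(0) + e_3·(2) + e_4·(1) = 0
T: e_1·(-3) + e_2·(0) + e_3·(-2) + e_4·(-2) = 0
Solving this homogeneous linear system for the smallest-integer solution (first nonzero entry positive) gives (2, 1, -1, -2).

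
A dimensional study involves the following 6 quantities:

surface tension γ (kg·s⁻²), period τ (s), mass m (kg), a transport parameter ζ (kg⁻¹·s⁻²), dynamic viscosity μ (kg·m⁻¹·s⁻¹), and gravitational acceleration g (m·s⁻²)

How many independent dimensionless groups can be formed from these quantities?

There are 6 variables and 3 base dimensions (M, L, T).
The dimension matrix has rank 3.
Independent dimensionless groups: 6 − 3 = 3.

3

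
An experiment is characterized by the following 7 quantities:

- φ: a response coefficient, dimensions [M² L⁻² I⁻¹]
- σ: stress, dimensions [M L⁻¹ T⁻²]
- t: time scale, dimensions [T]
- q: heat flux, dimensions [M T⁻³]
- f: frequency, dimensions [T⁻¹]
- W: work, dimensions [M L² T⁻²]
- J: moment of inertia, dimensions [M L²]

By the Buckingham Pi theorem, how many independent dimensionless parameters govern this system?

There are 7 variables and 4 base dimensions (M, L, T, I).
The dimension matrix has rank 4.
Independent dimensionless groups: 7 − 4 = 3.

3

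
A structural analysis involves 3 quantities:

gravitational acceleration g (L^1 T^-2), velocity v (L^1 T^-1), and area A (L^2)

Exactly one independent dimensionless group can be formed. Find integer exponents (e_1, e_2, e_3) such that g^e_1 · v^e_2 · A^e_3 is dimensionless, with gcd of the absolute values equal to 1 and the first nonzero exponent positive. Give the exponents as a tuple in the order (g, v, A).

L: e_1·(1) + e_2·(1) + e_3·(2) = 0
T: e_1·(-2) + e_2·(-1) + e_3·(0) = 0
Solving this homogeneous linear system for the smallest-integer solution (first nonzero entry positive) gives (2, -4, 1).

(2, -4, 1)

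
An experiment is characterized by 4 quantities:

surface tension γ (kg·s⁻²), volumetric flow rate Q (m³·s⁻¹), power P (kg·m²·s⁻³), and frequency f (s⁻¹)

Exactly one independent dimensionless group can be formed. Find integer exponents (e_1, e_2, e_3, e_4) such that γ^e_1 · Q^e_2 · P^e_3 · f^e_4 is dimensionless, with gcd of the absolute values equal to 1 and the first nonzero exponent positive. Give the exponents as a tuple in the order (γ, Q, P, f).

(3, 2, -3, 1)

M: e_1·(1) + e_2·(0) + e_3·(1) + e_4·(0) = 0
L: e_1·(0) + e_2·(3) + e_3·(2) + e_4·(0) = 0
T: e_1·(-2) + e_2·(-1) + e_3·(-3) + e_4·(-1) = 0
Solving this homogeneous linear system for the smallest-integer solution (first nonzero entry positive) gives (3, 2, -3, 1).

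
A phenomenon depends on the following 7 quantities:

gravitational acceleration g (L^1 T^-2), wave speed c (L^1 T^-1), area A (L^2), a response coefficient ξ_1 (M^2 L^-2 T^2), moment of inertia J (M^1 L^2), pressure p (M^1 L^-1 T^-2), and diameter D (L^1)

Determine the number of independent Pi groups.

There are 7 variables and 3 base dimensions (M, L, T).
The dimension matrix has rank 3.
Independent dimensionless groups: 7 − 3 = 4.

4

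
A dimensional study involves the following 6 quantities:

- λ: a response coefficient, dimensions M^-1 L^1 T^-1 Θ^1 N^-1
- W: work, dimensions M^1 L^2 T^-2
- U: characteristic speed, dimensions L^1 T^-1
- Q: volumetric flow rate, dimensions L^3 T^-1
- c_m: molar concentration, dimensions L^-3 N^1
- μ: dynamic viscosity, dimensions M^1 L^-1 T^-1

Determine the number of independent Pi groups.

There are 6 variables and 5 base dimensions (M, L, T, Θ, N).
The dimension matrix has rank 5.
Independent dimensionless groups: 6 − 5 = 1.

1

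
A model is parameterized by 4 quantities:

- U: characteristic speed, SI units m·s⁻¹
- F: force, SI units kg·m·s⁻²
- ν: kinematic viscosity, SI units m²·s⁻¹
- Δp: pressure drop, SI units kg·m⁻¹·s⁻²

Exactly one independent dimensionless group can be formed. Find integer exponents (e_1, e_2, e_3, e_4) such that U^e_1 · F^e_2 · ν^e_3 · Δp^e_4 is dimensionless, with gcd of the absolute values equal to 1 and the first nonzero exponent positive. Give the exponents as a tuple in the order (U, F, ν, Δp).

(2, 1, -2, -1)

M: e_1·(0) + e_2·(1) + e_3·(0) + e_4·(1) = 0
L: e_1·(1) + e_2·(1) + e_3·(2) + e_4·(-1) = 0
T: e_1·(-1) + e_2·(-2) + e_3·(-1) + e_4·(-2) = 0
Solving this homogeneous linear system for the smallest-integer solution (first nonzero entry positive) gives (2, 1, -2, -1).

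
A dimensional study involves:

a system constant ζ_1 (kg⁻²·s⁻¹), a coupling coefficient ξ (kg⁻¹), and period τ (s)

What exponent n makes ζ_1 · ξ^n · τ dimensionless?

-2

Balance the M exponent: (-1)·n from ξ, plus (-2) + (0) = -2 from the rest, must sum to zero.
−n − 2 = 0, so n = -2.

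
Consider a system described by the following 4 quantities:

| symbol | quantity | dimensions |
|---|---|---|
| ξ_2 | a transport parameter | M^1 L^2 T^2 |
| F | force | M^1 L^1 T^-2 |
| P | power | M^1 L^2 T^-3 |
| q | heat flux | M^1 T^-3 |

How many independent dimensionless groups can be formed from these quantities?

1

There are 4 variables and 3 base dimensions (M, L, T).
The dimension matrix has rank 3.
Independent dimensionless groups: 4 − 3 = 1.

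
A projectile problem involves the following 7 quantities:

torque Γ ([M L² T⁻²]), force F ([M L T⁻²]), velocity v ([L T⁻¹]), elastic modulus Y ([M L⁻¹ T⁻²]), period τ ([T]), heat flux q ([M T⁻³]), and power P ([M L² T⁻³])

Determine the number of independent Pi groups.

There are 7 variables and 3 base dimensions (M, L, T).
The dimension matrix has rank 3.
Independent dimensionless groups: 7 − 3 = 4.

4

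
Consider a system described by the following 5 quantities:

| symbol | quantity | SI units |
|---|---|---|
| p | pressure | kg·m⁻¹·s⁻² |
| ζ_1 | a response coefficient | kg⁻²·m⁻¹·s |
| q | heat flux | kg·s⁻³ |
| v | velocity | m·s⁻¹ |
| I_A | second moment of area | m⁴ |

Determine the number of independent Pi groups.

2

There are 5 variables and 3 base dimensions (M, L, T).
The dimension matrix has rank 3.
Independent dimensionless groups: 5 − 3 = 2.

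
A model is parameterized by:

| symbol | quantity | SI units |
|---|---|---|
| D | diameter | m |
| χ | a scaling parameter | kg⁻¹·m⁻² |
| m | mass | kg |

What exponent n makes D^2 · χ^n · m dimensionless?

Balance the M exponent: (-1)·n from χ, plus 2·(0) + (1) = 1 from the rest, must sum to zero.
−n + 1 = 0, so n = 1.

1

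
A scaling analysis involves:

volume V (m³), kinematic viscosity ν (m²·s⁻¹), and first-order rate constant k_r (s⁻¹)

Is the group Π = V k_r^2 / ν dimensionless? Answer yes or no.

Sum the exponent of each base dimension across the product:
  L: [V]_L − [ν]_L + 2·[k_r]_L = (3) − (2) + 2·(0) = 1
  T: [V]_T − [ν]_T + 2·[k_r]_T = (0) − (-1) + 2·(-1) = -1
Net dimensions [L T⁻¹] ≠ [1] — not dimensionless.

no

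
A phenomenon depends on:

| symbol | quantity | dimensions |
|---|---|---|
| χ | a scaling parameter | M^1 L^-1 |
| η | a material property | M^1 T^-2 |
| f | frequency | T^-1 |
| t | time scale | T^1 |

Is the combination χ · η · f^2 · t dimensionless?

Sum the exponent of each base dimension across the product:
  M: [χ]_M + [η]_M + 2·[f]_M + [t]_M = (1) + (1) + 2·(0) + (0) = 2
  L: [χ]_L + [η]_L + 2·[f]_L + [t]_L = (-1) + (0) + 2·(0) + (0) = -1
  T: [χ]_T + [η]_T + 2·[f]_T + [t]_T = (0) + (-2) + 2·(-1) + (1) = -3
Net dimensions [M² L⁻¹ T⁻³] ≠ [1] — not dimensionless.

no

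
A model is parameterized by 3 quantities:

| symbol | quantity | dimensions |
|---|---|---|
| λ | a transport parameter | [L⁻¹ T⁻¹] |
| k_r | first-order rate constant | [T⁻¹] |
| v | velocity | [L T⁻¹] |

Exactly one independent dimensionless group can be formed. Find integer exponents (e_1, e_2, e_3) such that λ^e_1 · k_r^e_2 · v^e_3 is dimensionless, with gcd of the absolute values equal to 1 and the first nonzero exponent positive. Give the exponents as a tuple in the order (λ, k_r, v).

L: e_1·(-1) + e_2·(0) + e_3·(1) = 0
T: e_1·(-1) + e_2·(-1) + e_3·(-1) = 0
Solving this homogeneous linear system for the smallest-integer solution (first nonzero entry positive) gives (1, -2, 1).

(1, -2, 1)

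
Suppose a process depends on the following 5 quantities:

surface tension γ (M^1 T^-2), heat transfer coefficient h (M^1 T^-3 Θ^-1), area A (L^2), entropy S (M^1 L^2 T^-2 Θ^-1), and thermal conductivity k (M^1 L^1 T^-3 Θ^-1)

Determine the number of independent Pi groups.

1

There are 5 variables and 4 base dimensions (M, L, T, Θ).
The dimension matrix has rank 4.
Independent dimensionless groups: 5 − 4 = 1.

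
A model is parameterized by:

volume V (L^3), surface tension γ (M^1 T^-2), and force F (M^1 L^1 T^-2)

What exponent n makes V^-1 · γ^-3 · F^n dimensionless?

3

Balance the M exponent: (1)·n from F, plus −(0) − 3·(1) = -3 from the rest, must sum to zero.
n − 3 = 0, so n = 3.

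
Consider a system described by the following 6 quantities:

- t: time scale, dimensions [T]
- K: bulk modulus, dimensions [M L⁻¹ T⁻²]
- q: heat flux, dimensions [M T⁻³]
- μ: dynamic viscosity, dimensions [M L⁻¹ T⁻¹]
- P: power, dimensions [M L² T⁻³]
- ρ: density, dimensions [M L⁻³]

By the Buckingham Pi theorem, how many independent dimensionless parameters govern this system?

There are 6 variables and 3 base dimensions (M, L, T).
The dimension matrix has rank 3.
Independent dimensionless groups: 6 − 3 = 3.

3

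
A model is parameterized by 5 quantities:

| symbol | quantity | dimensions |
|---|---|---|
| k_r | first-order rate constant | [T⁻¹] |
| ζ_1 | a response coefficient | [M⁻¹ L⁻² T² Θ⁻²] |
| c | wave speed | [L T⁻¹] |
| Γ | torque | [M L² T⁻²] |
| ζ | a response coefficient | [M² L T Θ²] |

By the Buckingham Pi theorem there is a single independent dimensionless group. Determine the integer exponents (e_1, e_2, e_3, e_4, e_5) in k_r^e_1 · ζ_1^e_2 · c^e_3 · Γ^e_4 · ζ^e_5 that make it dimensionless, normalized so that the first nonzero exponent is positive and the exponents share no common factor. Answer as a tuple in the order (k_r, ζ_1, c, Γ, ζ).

M: e_1·(0) + e_2·(-1) + e_3·(0) + e_4·(1) + e_5·(2) = 0
L: e_1·(0) + e_2·(-2) + e_3·(1) + e_4·(2) + e_5·(1) = 0
T: e_1·(-1) + e_2·(2) + e_3·(-1) + e_4·(-2) + e_5·(1) = 0
Θ: e_1·(0) + e_2·(-2) + e_3·(0) + e_4·(0) + e_5·(2) = 0
Solving this homogeneous linear system for the smallest-integer solution (first nonzero entry positive) gives (2, 1, 3, -1, 1).

(2, 1, 3, -1, 1)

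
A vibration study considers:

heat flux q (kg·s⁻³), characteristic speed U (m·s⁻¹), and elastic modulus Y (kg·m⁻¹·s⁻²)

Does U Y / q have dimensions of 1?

yes

Sum the exponent of each base dimension across the product:
  M: −[q]_M + [U]_M + [Y]_M = −(1) + (0) + (1) = 0
  L: −[q]_L + [U]_L + [Y]_L = −(0) + (1) + (-1) = 0
  T: −[q]_T + [U]_T + [Y]_T = −(-3) + (-1) + (-2) = 0
All base exponents vanish — dimensionless.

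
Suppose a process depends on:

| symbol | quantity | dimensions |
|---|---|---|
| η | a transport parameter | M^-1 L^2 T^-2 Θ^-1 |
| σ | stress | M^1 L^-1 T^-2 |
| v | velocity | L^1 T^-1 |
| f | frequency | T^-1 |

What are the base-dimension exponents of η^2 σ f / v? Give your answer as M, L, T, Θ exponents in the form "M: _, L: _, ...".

Collect each base-dimension exponent across the product:
  M: 2·(-1) + (1) − (0) + (0) = -1
  L: 2·(2) + (-1) − (1) + (0) = 2
  T: 2·(-2) + (-2) − (-1) + (-1) = -6
  Θ: 2·(-1) + (0) − (0) + (0) = -2
So the dimensions are [M⁻¹ L² T⁻⁶ Θ⁻²].

M: -1, L: 2, T: -6, Θ: -2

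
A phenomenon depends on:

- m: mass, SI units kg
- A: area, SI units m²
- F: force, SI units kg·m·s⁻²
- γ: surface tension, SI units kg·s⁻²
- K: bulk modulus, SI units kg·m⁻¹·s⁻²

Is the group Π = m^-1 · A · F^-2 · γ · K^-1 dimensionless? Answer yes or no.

Sum the exponent of each base dimension across the product:
  M: −[m]_M + [A]_M − 2·[F]_M + [γ]_M − [K]_M = −(1) + (0) − 2·(1) + (1) − (1) = -3
  L: −[m]_L + [A]_L − 2·[F]_L + [γ]_L − [K]_L = −(0) + (2) − 2·(1) + (0) − (-1) = 1
  T: −[m]_T + [A]_T − 2·[F]_T + [γ]_T − [K]_T = −(0) + (0) − 2·(-2) + (-2) − (-2) = 4
Net dimensions [M⁻³ L T⁴] ≠ [1] — not dimensionless.

no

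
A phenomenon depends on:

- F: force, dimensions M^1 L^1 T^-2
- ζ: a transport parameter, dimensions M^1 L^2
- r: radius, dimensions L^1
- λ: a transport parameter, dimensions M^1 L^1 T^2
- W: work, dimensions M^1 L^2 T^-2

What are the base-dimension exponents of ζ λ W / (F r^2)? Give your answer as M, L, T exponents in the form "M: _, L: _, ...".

M: 2, L: 2, T: 2

Collect each base-dimension exponent across the product:
  M: −(1) + (1) − 2·(0) + (1) + (1) = 2
  L: −(1) + (2) − 2·(1) + (1) + (2) = 2
  T: −(-2) + (0) − 2·(0) + (2) + (-2) = 2
So the dimensions are [M² L² T²].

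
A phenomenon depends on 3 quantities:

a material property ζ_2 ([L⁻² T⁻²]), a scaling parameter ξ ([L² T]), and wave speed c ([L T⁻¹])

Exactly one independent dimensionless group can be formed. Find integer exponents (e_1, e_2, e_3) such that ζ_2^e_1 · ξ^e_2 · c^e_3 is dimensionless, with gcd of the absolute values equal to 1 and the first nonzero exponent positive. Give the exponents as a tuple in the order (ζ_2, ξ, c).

L: e_1·(-2) + e_2·(2) + e_3·(1) = 0
T: e_1·(-2) + e_2·(1) + e_3·(-1) = 0
Solving this homogeneous linear system for the smallest-integer solution (first nonzero entry positive) gives (3, 4, -2).

(3, 4, -2)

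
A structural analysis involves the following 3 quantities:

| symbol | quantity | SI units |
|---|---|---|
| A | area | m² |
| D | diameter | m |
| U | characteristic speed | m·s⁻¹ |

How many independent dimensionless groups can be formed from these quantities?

There are 3 variables and 2 base dimensions (L, T).
The dimension matrix has rank 2.
Independent dimensionless groups: 3 − 2 = 1.

1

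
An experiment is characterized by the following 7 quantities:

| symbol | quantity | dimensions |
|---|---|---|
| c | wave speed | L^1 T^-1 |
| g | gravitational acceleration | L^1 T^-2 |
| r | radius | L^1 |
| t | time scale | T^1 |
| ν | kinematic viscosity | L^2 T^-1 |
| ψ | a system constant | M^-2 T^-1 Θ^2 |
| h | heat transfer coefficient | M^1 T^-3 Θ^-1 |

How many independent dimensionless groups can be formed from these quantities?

4

There are 7 variables and 4 base dimensions (M, L, T, Θ).
The dimension matrix has rank 3 (less than 4: the dimension vectors are linearly dependent).
Independent dimensionless groups: 7 − 3 = 4.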